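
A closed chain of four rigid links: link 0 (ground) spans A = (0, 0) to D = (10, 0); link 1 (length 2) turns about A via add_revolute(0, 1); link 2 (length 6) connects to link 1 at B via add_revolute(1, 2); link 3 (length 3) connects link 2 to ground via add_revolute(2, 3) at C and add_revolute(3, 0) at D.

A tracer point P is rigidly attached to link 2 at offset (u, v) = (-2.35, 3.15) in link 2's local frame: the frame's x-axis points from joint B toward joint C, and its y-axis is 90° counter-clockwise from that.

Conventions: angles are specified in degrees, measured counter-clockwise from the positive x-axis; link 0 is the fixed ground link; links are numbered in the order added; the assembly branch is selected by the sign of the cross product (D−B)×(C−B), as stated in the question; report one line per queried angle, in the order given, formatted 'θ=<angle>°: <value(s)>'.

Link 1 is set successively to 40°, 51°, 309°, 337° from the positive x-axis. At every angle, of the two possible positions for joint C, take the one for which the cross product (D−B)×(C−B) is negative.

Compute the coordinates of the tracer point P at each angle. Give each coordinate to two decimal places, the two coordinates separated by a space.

A=(0,0), D=(10.00,0)
θ=40°: B = A + 2.00·(cos40°, sin40°) = (1.5321, 1.2856)
θ=40°: |BD| = 8.5649
θ=40°: circle(B,6.00) ∩ circle(D,3.00): a=5.8587, h=1.2946
θ=40°:   candidates: C₊=(7.5187,1.6862) cross=11.088; C₋=(7.1301,-0.8738) cross=-11.088
θ=40°:   branch - wants cross < 0 → take C=(7.1301,-0.8738) (cross=-11.088)
θ=40°: ex = (C−B)/|BC| = (0.9330,-0.3599); ey = (0.3599,0.9330)
θ=40°: P = B + -2.35·ex + 3.15·ey = (0.4732,5.0702)
θ=51°: B = A + 2.00·(cos51°, sin51°) = (1.2586, 1.5543)
θ=51°: |BD| = 8.8785
θ=51°: circle(B,6.00) ∩ circle(D,3.00): a=5.9598, h=0.6937
θ=51°:   candidates: C₊=(7.2478,1.1939) cross=6.159; C₋=(7.0049,-0.1720) cross=-6.159
θ=51°:   branch - wants cross < 0 → take C=(7.0049,-0.1720) (cross=-6.159)
θ=51°: ex = (C−B)/|BC| = (0.9577,-0.2877); ey = (0.2877,0.9577)
θ=51°: P = B + -2.35·ex + 3.15·ey = (-0.0857,5.2472)
θ=309°: B = A + 2.00·(cos309°, sin309°) = (1.2586, -1.5543)
θ=309°: |BD| = 8.8785
θ=309°: circle(B,6.00) ∩ circle(D,3.00): a=5.9598, h=0.6937
θ=309°:   candidates: C₊=(7.0049,0.1720) cross=6.159; C₋=(7.2478,-1.1939) cross=-6.159
θ=309°:   branch - wants cross < 0 → take C=(7.2478,-1.1939) (cross=-6.159)
θ=309°: ex = (C−B)/|BC| = (0.9982,0.0601); ey = (-0.0601,0.9982)
θ=309°: P = B + -2.35·ex + 3.15·ey = (-1.2763,1.4489)
θ=337°: B = A + 2.00·(cos337°, sin337°) = (1.8410, -0.7815)
θ=337°: |BD| = 8.1963
θ=337°: circle(B,6.00) ∩ circle(D,3.00): a=5.7452, h=1.7298
θ=337°:   candidates: C₊=(7.3952,1.4882) cross=14.178; C₋=(7.7250,-1.9556) cross=-14.178
θ=337°:   branch - wants cross < 0 → take C=(7.7250,-1.9556) (cross=-14.178)
θ=337°: ex = (C−B)/|BC| = (0.9807,-0.1957); ey = (0.1957,0.9807)
θ=337°: P = B + -2.35·ex + 3.15·ey = (0.1529,2.7675)

θ=40°: 0.47 5.07
θ=51°: -0.09 5.25
θ=309°: -1.28 1.45
θ=337°: 0.15 2.77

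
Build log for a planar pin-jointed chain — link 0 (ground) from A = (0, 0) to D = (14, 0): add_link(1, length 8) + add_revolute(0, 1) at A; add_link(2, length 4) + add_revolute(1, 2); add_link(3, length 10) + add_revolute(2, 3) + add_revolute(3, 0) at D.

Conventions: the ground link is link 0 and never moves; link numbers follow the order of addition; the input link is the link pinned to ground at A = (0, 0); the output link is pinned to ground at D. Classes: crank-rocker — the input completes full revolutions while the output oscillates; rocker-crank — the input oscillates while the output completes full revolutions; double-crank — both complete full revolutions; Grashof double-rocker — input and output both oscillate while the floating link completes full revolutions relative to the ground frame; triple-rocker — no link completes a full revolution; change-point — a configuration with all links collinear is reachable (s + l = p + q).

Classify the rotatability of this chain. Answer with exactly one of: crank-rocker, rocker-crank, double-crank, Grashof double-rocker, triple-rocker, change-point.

lengths: ground=14, input=8, coupler=4, output=10
sorted: s=4 (shortest), l=14 (longest), p+q=18
s + l = 18 vs p + q = 18
s + l = p + q → change-point (collinear configuration reachable)

change-point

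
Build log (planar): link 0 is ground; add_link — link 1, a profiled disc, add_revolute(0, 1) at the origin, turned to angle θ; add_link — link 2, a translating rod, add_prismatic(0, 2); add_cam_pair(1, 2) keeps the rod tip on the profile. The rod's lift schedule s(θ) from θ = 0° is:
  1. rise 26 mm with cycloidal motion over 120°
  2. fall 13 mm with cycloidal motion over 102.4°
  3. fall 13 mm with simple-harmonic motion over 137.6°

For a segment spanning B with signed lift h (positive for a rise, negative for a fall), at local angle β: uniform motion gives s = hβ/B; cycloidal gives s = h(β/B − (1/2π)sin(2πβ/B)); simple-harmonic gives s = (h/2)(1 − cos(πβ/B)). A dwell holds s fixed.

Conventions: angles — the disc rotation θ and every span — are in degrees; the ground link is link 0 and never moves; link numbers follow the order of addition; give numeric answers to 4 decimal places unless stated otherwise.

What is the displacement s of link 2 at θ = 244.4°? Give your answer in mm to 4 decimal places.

seg 1 [0°–120°] cycloidal, h=26: full span → s += 26 → s = 26.0000
seg 2 [120°–222.4°] cycloidal, h=-13: full span → s += -13 → s = 13.0000
seg 3 [222.4°–360°] simple-harmonic, h=-13: θ=244.4° here. β=22, B=137.6. -13/2·(1 − cos(π·0.1599)) = -0.8029 → s = 12.1971

12.1971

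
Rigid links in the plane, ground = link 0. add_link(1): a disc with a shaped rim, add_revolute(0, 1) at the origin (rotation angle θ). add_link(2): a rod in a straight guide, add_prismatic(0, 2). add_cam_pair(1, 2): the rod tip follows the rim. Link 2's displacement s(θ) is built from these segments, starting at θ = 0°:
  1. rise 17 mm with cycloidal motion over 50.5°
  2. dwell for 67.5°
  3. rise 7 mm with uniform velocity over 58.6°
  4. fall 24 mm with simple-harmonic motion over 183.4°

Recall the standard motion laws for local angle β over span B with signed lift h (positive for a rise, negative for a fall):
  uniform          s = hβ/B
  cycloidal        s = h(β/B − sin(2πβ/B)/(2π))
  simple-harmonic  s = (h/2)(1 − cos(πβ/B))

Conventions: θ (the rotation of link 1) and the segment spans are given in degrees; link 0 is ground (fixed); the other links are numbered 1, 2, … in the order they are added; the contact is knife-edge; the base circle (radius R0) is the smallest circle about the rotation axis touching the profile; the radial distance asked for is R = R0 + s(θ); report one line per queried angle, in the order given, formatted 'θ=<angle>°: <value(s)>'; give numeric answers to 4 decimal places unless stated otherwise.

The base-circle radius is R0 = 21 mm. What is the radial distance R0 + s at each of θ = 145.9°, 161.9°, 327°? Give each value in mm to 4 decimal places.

segment 1 (0° to 50.5°, cycloidal, h = 17) is passed completely: s = 0.0000 + (17) = 17.0000
segment 2 (50.5° to 118°, dwell): s unchanged at 17.0000
θ = 145.9° falls in segment 3 (118° to 176.6°, uniform, h = 7): β = 145.9 − 118 = 27.9°, B = 58.6°; Δs = 7·27.9/58.6 = 3.3328; s = 17.0000 + 3.3328 = 20.3328
θ = 161.9° falls in segment 3 (118° to 176.6°, uniform, h = 7): β = 161.9 − 118 = 43.9°, B = 58.6°; Δs = 7·43.9/58.6 = 5.2440; s = 17.0000 + 5.2440 = 22.2440
segment 3 (118° to 176.6°, uniform, h = 7) is passed completely: s = 17.0000 + (7) = 24.0000
θ = 327° falls in segment 4 (176.6° to 360°, simple-harmonic, h = -24): β = 327 − 176.6 = 150.4°, B = 183.4°; Δs = -24/2·(1 − cos(π·0.8201)) = -22.1333; s = 24.0000 − 22.1333 = 1.8667
θ=145.9°: R = R0 + s = 21 + 20.3328 = 41.3328
θ=161.9°: R = R0 + s = 21 + 22.2440 = 43.2440
θ=327°: R = R0 + s = 21 + 1.8667 = 22.8667

θ=145.9°: 41.3328
θ=161.9°: 43.2440
θ=327°: 22.8667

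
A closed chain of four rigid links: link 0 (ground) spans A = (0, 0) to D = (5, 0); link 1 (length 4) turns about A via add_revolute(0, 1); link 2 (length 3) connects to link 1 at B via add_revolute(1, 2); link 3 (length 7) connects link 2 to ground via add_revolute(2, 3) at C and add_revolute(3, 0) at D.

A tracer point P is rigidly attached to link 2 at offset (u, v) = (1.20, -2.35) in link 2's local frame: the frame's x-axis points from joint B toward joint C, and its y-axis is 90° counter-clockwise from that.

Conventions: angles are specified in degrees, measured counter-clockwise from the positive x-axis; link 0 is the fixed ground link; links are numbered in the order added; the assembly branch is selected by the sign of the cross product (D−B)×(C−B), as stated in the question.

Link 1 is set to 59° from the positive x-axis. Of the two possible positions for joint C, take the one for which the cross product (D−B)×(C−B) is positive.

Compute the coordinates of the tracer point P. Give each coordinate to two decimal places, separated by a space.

A=(0,0), D=(5.00,0)
B = A + 4.00·(cos59°, sin59°) = (2.0602, 3.4287)
|BD| = 4.5165
circle(B,3.00) ∩ circle(D,7.00): a=-2.1700, h=2.0715
  candidates: C₊=(2.2202,6.4244) cross=9.356; C₋=(-0.9249,3.7277) cross=-9.356
  branch + wants cross > 0 → take C=(2.2202,6.4244) (cross=9.356)
ex = (C−B)/|BC| = (0.0534,0.9986); ey = (-0.9986,0.0534)
P = B + 1.20·ex + -2.35·ey = (4.4708,4.5016)

4.47 4.50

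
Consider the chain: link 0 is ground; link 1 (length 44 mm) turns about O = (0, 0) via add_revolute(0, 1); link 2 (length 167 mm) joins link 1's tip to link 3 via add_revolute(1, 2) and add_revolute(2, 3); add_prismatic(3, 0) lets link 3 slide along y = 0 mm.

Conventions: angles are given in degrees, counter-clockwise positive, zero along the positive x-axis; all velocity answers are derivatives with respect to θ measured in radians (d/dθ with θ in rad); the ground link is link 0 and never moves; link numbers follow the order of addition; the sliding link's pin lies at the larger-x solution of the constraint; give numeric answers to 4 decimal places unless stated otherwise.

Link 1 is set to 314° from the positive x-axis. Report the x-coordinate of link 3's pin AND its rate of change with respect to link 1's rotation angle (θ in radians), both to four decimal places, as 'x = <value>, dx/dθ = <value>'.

geometry: r = 44 mm, L = 167 mm, e = 0 mm
crank pin P = (r cos θ, r sin θ) = (30.564968, -31.650951)
h = r sin θ − e = -31.650951 − 0 = -31.650951
x = r cos θ + √(L² − h²) = 30.564968 + 163.973221 = 194.538190
dx/dθ = −r sin θ − h·r cos θ/√(L² − h²) (θ in radians; h = -31.650951) = 37.550758

x = 194.5382, dx/dθ = 37.5508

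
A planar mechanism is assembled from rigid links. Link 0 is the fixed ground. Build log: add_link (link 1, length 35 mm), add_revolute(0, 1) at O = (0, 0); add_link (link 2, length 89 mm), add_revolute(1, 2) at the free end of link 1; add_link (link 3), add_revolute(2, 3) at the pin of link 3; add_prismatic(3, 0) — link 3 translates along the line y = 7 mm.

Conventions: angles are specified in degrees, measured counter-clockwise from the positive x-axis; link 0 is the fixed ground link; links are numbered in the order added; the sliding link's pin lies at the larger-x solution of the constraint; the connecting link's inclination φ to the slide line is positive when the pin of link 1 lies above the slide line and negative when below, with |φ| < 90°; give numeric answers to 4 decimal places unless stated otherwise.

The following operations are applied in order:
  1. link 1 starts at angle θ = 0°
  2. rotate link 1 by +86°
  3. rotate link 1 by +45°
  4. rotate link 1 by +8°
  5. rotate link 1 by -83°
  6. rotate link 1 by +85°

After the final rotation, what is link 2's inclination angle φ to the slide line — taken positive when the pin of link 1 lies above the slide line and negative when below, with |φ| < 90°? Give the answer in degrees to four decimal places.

geometry: r = 35 mm, L = 89 mm, e = 7 mm; θ starts at 0°
rotate link 1 by +86°: θ ← 0° +86° = 86°
rotate link 1 by +45°: θ ← 86° +45° = 131°
rotate link 1 by +8°: θ ← 131° +8° = 139°
rotate link 1 by -83°: θ ← 139° -83° = 56°
rotate link 1 by +85°: θ ← 56° +85° = 141°
h = r sin θ − e = 22.026214 − 7 = 15.026214
sin φ = h / L = 15.026214 / 89 = 0.16883386
φ = arcsin(0.16883386) = 9.720024°

9.7200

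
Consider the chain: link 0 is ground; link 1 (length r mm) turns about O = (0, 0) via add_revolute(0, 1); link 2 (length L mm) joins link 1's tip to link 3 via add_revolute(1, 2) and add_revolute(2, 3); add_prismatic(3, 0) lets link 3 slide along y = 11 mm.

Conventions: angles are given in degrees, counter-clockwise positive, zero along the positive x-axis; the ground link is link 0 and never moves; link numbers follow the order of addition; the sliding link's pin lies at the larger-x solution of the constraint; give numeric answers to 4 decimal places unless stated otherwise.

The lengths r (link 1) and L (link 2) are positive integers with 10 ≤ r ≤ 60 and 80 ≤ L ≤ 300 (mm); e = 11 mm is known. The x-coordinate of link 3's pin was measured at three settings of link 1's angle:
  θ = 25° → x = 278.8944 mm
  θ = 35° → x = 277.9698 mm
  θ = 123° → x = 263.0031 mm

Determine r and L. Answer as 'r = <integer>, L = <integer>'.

constraint per measurement: (x − r cos θ)² + (r sin θ − e)² = L²
subtracting the θ₁ and θ₂ equations cancels the r² and L² terms:
r = (x₁² − x₂²) / (2[(x₁cos θ₁ + e sin θ₁) − (x₂cos θ₂ + e sin θ₂)]) = 10.9997 → r = 11
L² = (x₁ − r cos θ₁)² + (r sin θ₁ − e)² = 72361.0011 → L = 269.0000 → L = 269
check at θ₃=123°: x = 263.0031 (printed 263.0031) ✓

r = 11, L = 269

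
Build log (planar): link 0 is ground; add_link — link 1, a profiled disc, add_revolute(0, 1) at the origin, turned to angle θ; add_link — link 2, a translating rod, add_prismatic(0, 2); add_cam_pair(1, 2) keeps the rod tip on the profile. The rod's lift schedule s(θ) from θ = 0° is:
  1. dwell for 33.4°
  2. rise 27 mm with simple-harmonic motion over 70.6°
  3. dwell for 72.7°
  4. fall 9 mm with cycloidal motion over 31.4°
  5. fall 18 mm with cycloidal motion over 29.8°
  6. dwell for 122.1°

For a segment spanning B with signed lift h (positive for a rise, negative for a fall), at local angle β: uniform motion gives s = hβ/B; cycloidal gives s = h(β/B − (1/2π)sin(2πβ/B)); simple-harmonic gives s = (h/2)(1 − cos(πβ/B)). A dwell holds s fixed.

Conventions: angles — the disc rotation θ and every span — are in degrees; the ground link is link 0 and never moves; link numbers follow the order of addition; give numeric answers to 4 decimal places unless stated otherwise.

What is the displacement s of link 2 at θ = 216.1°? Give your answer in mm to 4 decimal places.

seg 1 [0°–33.4°] dwell: s stays 0.0000
seg 2 [33.4°–104°] simple-harmonic, h=27: full span → s += 27 → s = 27.0000
seg 3 [104°–176.7°] dwell: s stays 27.0000
seg 4 [176.7°–208.1°] cycloidal, h=-9: full span → s += -9 → s = 18.0000
seg 5 [208.1°–237.9°] cycloidal, h=-18: θ=216.1° here. β=8, B=29.8. -18·(0.2685 − sin(2π·0.2685)/(2π)) = -1.9867 → s = 16.0133

16.0133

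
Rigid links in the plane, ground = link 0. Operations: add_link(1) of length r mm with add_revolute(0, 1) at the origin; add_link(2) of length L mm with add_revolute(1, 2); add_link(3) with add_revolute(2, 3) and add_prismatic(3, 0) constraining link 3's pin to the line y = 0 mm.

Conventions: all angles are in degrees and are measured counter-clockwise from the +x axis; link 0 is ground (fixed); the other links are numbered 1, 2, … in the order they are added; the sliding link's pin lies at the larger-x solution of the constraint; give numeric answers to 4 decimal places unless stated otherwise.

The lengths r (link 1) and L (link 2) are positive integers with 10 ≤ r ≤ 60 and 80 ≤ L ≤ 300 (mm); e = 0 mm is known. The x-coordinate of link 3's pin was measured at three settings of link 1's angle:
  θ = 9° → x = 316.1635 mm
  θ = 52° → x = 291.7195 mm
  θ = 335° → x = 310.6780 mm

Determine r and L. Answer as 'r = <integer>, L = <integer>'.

constraint per measurement: (x − r cos θ)² + (r sin θ − e)² = L²
subtracting the θ₁ and θ₂ equations cancels the r² and L² terms:
r = (x₁² − x₂²) / (2[(x₁cos θ₁ + e sin θ₁) − (x₂cos θ₂ + e sin θ₂)]) = 56.0000 → r = 56
L² = (x₁ − r cos θ₁)² + (r sin θ₁ − e)² = 68121.0064 → L = 261.0000 → L = 261
check at θ₃=335°: x = 310.6780 (printed 310.6780) ✓

r = 56, L = 261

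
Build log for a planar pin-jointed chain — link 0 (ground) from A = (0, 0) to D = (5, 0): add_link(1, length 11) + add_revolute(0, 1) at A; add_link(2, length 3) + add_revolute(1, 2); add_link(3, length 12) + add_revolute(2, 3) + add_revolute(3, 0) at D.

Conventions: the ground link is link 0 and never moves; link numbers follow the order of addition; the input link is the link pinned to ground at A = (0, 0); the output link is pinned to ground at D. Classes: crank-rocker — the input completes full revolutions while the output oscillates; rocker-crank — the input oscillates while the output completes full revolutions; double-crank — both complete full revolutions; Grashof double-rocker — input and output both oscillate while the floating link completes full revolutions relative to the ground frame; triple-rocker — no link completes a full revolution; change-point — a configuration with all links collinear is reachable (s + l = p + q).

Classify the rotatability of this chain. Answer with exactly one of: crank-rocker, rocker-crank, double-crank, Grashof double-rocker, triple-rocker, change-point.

lengths: ground=5, input=11, coupler=3, output=12
sorted: s=3 (shortest), l=12 (longest), p+q=16
s + l = 15 vs p + q = 16
s + l < p + q (Grashof) with shortest = coupler link → Grashof double-rocker

Grashof double-rocker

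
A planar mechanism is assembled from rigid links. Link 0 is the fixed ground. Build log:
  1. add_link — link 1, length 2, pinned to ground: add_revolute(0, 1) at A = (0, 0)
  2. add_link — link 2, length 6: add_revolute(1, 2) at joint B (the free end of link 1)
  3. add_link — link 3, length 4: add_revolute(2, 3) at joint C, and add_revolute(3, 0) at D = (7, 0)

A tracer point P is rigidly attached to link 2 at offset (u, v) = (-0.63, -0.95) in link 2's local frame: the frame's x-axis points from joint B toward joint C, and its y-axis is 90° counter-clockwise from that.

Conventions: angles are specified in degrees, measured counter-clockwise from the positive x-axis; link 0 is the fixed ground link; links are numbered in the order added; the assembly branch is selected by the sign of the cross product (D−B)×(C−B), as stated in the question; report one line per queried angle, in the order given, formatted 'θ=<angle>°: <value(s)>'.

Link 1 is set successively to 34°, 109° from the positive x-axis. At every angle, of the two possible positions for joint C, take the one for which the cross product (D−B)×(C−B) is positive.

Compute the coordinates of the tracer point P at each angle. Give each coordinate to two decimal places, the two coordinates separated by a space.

A=(0,0), D=(7.00,0)
θ=34°: B = A + 2.00·(cos34°, sin34°) = (1.6581, 1.1184)
θ=34°: |BD| = 5.4577
θ=34°: circle(B,6.00) ∩ circle(D,4.00): a=4.5611, h=3.8982
θ=34°:   candidates: C₊=(6.9212,3.9992) cross=21.275; C₋=(5.3236,-3.6318) cross=-21.275
θ=34°:   branch + wants cross > 0 → take C=(6.9212,3.9992) (cross=21.275)
θ=34°: ex = (C−B)/|BC| = (0.8772,0.4801); ey = (-0.4801,0.8772)
θ=34°: P = B + -0.63·ex + -0.95·ey = (1.5616,-0.0174)
θ=109°: B = A + 2.00·(cos109°, sin109°) = (-0.6511, 1.8910)
θ=109°: |BD| = 7.8814
θ=109°: circle(B,6.00) ∩ circle(D,4.00): a=5.2095, h=2.9768
θ=109°:   candidates: C₊=(5.1204,3.5309) cross=23.461; C₋=(3.6919,-2.2487) cross=-23.461
θ=109°:   branch + wants cross > 0 → take C=(5.1204,3.5309) (cross=23.461)
θ=109°: ex = (C−B)/|BC| = (0.9619,0.2733); ey = (-0.2733,0.9619)
θ=109°: P = B + -0.63·ex + -0.95·ey = (-0.9975,0.8050)

θ=34°: 1.56 -0.02
θ=109°: -1.00 0.81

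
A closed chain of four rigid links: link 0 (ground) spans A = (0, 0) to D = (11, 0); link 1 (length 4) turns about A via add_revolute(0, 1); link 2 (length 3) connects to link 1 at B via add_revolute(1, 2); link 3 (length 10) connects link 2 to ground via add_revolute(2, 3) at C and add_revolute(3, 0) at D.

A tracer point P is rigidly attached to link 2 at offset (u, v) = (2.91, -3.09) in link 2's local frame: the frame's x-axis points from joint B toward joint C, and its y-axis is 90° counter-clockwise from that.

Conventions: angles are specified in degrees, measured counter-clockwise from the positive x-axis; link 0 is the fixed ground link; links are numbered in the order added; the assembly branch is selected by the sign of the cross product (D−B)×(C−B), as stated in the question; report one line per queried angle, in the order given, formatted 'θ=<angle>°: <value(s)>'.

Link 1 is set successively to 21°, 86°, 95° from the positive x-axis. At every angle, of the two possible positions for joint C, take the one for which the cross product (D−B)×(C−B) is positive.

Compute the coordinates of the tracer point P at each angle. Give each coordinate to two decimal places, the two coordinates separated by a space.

A=(0,0), D=(11.00,0)
θ=21°: B = A + 4.00·(cos21°, sin21°) = (3.7343, 1.4335)
θ=21°: |BD| = 7.4057
θ=21°: circle(B,3.00) ∩ circle(D,10.00): a=-2.4410, h=1.7440
θ=21°:   candidates: C₊=(1.6770,3.6169) cross=12.915; C₋=(1.0019,0.1950) cross=-12.915
θ=21°:   branch + wants cross > 0 → take C=(1.6770,3.6169) (cross=12.915)
θ=21°: ex = (C−B)/|BC| = (-0.6858,0.7278); ey = (-0.7278,-0.6858)
θ=21°: P = B + 2.91·ex + -3.09·ey = (3.9877,5.6704)
θ=86°: B = A + 4.00·(cos86°, sin86°) = (0.2790, 3.9903)
θ=86°: |BD| = 11.4395
θ=86°: circle(B,3.00) ∩ circle(D,10.00): a=1.7423, h=2.4422
θ=86°:   candidates: C₊=(2.7638,5.6714) cross=27.938; C₋=(1.0600,1.0937) cross=-27.938
θ=86°:   branch + wants cross > 0 → take C=(2.7638,5.6714) (cross=27.938)
θ=86°: ex = (C−B)/|BC| = (0.8282,0.5604); ey = (-0.5604,0.8282)
θ=86°: P = B + 2.91·ex + -3.09·ey = (4.4208,3.0617)
θ=95°: B = A + 4.00·(cos95°, sin95°) = (-0.3486, 3.9848)
θ=95°: |BD| = 12.0279
θ=95°: circle(B,3.00) ∩ circle(D,10.00): a=2.2311, h=2.0056
θ=95°:   candidates: C₊=(2.4209,5.1380) cross=24.123; C₋=(1.0920,1.3533) cross=-24.123
θ=95°:   branch + wants cross > 0 → take C=(2.4209,5.1380) (cross=24.123)
θ=95°: ex = (C−B)/|BC| = (0.9232,0.3844); ey = (-0.3844,0.9232)
θ=95°: P = B + 2.91·ex + -3.09·ey = (3.5256,2.2508)

θ=21°: 3.99 5.67
θ=86°: 4.42 3.06
θ=95°: 3.53 2.25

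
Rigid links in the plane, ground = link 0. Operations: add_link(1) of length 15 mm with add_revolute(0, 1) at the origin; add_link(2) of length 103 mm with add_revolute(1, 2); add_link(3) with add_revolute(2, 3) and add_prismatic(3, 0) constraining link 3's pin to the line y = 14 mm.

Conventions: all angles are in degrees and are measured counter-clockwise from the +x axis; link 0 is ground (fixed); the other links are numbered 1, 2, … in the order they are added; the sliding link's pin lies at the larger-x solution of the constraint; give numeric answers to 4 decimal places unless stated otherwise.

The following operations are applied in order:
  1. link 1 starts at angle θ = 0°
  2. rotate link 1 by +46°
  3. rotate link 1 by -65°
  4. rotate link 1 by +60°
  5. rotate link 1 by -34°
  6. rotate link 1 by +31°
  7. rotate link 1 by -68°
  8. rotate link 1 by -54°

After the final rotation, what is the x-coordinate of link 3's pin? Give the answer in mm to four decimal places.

geometry: r = 15 mm, L = 103 mm, e = 14 mm; θ starts at 0°
rotate link 1 by +46°: θ ← 0° +46° = 46°
rotate link 1 by -65°: θ ← 46° -65° = -19°
rotate link 1 by +60°: θ ← -19° +60° = 41°
rotate link 1 by -34°: θ ← 41° -34° = 7°
rotate link 1 by +31°: θ ← 7° +31° = 38°
rotate link 1 by -68°: θ ← 38° -68° = -30°
rotate link 1 by -54°: θ ← -30° -54° = -84°
crank pin P = (r cos θ, r sin θ) = (1.567927, -14.917828)
h = r sin θ − e = -14.917828 − 14 = -28.917828
x = r cos θ + √(L² − h²) = 1.567927 + 98.857267 = 100.425194

100.4252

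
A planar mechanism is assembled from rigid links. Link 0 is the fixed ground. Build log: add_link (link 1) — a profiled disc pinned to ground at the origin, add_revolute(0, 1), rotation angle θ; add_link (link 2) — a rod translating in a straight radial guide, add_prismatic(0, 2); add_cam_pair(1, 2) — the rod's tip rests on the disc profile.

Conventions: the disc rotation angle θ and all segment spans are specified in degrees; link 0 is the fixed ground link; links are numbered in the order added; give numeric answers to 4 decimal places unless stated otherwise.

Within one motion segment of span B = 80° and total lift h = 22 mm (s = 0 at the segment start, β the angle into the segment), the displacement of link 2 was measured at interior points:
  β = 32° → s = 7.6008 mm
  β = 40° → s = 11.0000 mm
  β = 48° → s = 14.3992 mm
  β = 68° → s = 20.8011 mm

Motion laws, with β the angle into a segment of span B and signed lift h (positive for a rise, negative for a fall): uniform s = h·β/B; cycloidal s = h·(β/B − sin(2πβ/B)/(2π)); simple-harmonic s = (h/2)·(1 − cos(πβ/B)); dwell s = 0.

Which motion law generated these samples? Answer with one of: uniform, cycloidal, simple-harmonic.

candidates at β/B = r: uniform s = h·r (linear in β); cycloidal s = h·(r − sin(2πr)/(2π)); simple-harmonic s = (h/2)(1 − cos(πr))
β=32°: printed 7.6008 | uniform 8.8000, cycloidal 6.7419, simple-harmonic 7.6008
β=40°: printed 11.0000 | uniform 11.0000, cycloidal 11.0000, simple-harmonic 11.0000
β=48°: printed 14.3992 | uniform 13.2000, cycloidal 15.2581, simple-harmonic 14.3992
β=68°: printed 20.8011 | uniform 18.7000, cycloidal 21.5327, simple-harmonic 20.8011
only one law matches every sample → simple-harmonic

simple-harmonic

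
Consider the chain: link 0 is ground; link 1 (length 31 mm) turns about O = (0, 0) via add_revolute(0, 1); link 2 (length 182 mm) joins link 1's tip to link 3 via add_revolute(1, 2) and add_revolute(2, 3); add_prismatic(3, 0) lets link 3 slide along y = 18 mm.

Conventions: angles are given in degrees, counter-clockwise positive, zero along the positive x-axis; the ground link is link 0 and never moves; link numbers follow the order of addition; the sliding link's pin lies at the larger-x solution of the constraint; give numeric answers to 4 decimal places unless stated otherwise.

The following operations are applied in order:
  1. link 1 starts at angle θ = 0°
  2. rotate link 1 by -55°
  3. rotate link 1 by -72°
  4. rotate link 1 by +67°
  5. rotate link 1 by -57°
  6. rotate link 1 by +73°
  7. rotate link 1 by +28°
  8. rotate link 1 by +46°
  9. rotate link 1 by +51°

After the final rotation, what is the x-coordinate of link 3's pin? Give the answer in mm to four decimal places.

geometry: r = 31 mm, L = 182 mm, e = 18 mm; θ starts at 0°
rotate link 1 by -55°: θ ← 0° -55° = -55°
rotate link 1 by -72°: θ ← -55° -72° = -127°
rotate link 1 by +67°: θ ← -127° +67° = -60°
rotate link 1 by -57°: θ ← -60° -57° = -117°
rotate link 1 by +73°: θ ← -117° +73° = -44°
rotate link 1 by +28°: θ ← -44° +28° = -16°
rotate link 1 by +46°: θ ← -16° +46° = 30°
rotate link 1 by +51°: θ ← 30° +51° = 81°
crank pin P = (r cos θ, r sin θ) = (4.849468, 30.618339)
h = r sin θ − e = 30.618339 − 18 = 12.618339
x = r cos θ + √(L² − h²) = 4.849468 + 181.562049 = 186.411517

186.4115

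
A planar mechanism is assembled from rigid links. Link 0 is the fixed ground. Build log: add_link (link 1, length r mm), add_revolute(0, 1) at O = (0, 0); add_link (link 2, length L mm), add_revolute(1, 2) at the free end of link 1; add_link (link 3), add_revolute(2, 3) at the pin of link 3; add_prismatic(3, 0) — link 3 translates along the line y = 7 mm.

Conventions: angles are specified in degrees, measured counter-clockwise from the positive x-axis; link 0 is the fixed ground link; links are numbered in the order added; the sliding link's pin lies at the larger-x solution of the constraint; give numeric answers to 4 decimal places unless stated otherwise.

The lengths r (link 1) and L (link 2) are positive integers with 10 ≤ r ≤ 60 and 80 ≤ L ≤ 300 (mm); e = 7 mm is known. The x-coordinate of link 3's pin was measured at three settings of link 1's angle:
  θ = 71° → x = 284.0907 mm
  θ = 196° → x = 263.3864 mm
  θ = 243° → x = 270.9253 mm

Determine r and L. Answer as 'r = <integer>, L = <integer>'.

constraint per measurement: (x − r cos θ)² + (r sin θ − e)² = L²
subtracting the θ₁ and θ₂ equations cancels the r² and L² terms:
r = (x₁² − x₂²) / (2[(x₁cos θ₁ + e sin θ₁) − (x₂cos θ₂ + e sin θ₂)]) = 16.0000 → r = 16
L² = (x₁ − r cos θ₁)² + (r sin θ₁ − e)² = 77841.0213 → L = 279.0000 → L = 279
check at θ₃=243°: x = 270.9253 (printed 270.9253) ✓

r = 16, L = 279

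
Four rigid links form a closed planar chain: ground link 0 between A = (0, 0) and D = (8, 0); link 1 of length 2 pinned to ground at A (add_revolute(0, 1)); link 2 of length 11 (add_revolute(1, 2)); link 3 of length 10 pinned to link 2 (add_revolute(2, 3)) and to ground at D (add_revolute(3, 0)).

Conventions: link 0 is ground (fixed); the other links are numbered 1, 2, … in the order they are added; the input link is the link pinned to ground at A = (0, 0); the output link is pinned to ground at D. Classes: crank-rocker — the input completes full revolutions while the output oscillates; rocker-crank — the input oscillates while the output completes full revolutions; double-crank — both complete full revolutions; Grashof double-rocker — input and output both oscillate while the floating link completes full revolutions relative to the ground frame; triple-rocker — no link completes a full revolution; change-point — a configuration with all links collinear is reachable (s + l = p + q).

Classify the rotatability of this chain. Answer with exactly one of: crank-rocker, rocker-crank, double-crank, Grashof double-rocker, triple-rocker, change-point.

lengths: ground=8, input=2, coupler=11, output=10
sorted: s=2 (shortest), l=11 (longest), p+q=18
s + l = 13 vs p + q = 18
s + l < p + q (Grashof) with shortest = input link → crank-rocker

crank-rocker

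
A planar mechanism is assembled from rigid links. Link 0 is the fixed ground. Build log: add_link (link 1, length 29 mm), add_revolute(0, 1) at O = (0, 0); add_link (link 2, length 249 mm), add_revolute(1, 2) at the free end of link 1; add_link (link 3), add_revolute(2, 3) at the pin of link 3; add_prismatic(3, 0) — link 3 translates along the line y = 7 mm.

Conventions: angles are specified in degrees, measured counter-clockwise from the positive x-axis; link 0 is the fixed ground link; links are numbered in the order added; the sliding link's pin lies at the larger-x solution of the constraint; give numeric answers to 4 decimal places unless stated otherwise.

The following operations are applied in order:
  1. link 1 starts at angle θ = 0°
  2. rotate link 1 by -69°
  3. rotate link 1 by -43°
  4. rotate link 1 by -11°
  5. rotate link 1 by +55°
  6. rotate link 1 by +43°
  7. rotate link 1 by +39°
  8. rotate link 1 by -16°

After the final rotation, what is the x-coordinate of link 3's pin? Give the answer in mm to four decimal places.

geometry: r = 29 mm, L = 249 mm, e = 7 mm; θ starts at 0°
rotate link 1 by -69°: θ ← 0° -69° = -69°
rotate link 1 by -43°: θ ← -69° -43° = -112°
rotate link 1 by -11°: θ ← -112° -11° = -123°
rotate link 1 by +55°: θ ← -123° +55° = -68°
rotate link 1 by +43°: θ ← -68° +43° = -25°
rotate link 1 by +39°: θ ← -25° +39° = 14°
rotate link 1 by -16°: θ ← 14° -16° = -2°
crank pin P = (r cos θ, r sin θ) = (28.982334, -1.012085)
h = r sin θ − e = -1.012085 − 7 = -8.012085
x = r cos θ + √(L² − h²) = 28.982334 + 248.871064 = 277.853398

277.8534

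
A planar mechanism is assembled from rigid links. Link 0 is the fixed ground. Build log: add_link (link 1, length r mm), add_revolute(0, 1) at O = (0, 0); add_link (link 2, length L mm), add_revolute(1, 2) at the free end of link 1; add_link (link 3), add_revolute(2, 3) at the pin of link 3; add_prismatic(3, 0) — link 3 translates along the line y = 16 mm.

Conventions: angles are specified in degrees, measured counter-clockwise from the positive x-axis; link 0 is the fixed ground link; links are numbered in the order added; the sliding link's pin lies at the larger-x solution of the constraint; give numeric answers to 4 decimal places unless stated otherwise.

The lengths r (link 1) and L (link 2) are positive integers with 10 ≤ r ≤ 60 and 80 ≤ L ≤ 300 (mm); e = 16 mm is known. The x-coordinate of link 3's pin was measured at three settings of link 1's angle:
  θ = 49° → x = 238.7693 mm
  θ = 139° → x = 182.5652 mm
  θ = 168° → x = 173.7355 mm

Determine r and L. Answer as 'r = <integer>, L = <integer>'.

constraint per measurement: (x − r cos θ)² + (r sin θ − e)² = L²
subtracting the θ₁ and θ₂ equations cancels the r² and L² terms:
r = (x₁² − x₂²) / (2[(x₁cos θ₁ + e sin θ₁) − (x₂cos θ₂ + e sin θ₂)]) = 40.0000 → r = 40
L² = (x₁ − r cos θ₁)² + (r sin θ₁ − e)² = 45369.0100 → L = 213.0000 → L = 213
check at θ₃=168°: x = 173.7355 (printed 173.7355) ✓

r = 40, L = 213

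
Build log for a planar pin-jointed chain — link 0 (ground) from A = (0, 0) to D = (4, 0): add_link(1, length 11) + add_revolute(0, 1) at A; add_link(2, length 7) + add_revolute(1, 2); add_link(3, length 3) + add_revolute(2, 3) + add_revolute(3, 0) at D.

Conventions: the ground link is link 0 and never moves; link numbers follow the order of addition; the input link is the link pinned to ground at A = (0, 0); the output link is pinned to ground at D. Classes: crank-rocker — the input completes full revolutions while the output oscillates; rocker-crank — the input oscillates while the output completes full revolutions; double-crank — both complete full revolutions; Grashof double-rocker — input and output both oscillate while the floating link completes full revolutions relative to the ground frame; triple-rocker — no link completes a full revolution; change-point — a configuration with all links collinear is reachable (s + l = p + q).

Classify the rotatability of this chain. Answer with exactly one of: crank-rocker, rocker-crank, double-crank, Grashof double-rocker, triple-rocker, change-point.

lengths: ground=4, input=11, coupler=7, output=3
sorted: s=3 (shortest), l=11 (longest), p+q=11
s + l = 14 vs p + q = 11
s + l > p + q → non-Grashof → no link fully rotates → triple-rocker

triple-rocker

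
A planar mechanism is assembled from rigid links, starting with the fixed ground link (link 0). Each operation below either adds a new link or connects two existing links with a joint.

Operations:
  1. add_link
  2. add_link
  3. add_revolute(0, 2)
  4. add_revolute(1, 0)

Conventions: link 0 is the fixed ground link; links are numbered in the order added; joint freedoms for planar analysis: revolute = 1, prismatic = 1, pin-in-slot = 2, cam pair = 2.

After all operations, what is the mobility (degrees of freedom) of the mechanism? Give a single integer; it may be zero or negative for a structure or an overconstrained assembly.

(L,J1,J2)=(1,0,0); link0 fixed
link1: (2,0,0)
link2: (3,0,0)
R 0-2 [J1]: (3,1,0)
R 1-0 [J1]: (3,2,0)
Grübler: 3·2 − 2·2 − 0 = 2

M = 2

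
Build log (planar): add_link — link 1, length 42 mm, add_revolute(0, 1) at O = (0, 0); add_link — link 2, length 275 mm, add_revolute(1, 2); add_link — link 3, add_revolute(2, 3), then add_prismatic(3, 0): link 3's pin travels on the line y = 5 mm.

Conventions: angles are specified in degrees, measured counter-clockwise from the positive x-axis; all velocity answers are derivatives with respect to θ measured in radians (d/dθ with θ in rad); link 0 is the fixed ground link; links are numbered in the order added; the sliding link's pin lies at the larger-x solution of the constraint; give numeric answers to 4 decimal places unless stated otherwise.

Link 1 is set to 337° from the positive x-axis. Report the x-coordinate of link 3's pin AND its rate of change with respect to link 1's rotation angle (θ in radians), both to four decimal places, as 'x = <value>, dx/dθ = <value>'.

geometry: r = 42 mm, L = 275 mm, e = 5 mm
crank pin P = (r cos θ, r sin θ) = (38.661204, -16.410707)
h = r sin θ − e = -16.410707 − 5 = -21.410707
x = r cos θ + √(L² − h²) = 38.661204 + 274.165245 = 312.826449
dx/dθ = −r sin θ − h·r cos θ/√(L² − h²) (θ in radians; h = -21.410707) = 19.429922

x = 312.8264, dx/dθ = 19.4299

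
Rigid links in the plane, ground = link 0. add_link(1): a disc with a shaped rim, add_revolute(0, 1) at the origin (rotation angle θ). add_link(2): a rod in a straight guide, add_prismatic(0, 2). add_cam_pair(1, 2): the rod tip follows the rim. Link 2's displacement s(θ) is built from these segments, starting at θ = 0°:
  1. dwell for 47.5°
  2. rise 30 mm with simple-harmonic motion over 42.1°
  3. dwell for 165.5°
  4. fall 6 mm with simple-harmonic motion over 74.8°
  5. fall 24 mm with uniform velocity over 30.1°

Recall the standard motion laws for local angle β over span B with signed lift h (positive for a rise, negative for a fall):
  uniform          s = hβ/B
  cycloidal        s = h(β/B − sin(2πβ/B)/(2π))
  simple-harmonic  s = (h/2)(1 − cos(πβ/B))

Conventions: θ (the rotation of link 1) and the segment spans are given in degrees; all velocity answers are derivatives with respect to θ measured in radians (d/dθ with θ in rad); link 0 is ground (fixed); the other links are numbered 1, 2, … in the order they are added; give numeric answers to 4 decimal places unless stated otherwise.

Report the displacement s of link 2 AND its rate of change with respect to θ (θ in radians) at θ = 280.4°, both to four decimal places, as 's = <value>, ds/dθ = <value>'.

segment 1 (0° to 47.5°, dwell): s unchanged at 0.0000
segment 2 (47.5° to 89.6°, simple-harmonic, h = 30) is passed completely: s = 0.0000 + (30) = 30.0000
segment 3 (89.6° to 255.1°, dwell): s unchanged at 30.0000
θ = 280.4° falls in segment 4 (255.1° to 329.9°, simple-harmonic, h = -6): β = 280.4 − 255.1 = 25.3°, B = 74.8°; Δs = -6/2·(1 − cos(π·0.3382)) = -1.5402; s = 30.0000 − 1.5402 = 28.4598
velocity in seg [255.1°–329.9°] (simple-harmonic), θ in radians: β = 25.3° = 0.4416 rad, B = 74.8° = 1.3055 rad; ds/dθ = (πh/(2B)) sin(πβ/B) = (π·(-6)/(2·1.3055)) sin(π·0.3382) = -6.306900 mm/rad

s = 28.4598, ds/dθ = -6.3069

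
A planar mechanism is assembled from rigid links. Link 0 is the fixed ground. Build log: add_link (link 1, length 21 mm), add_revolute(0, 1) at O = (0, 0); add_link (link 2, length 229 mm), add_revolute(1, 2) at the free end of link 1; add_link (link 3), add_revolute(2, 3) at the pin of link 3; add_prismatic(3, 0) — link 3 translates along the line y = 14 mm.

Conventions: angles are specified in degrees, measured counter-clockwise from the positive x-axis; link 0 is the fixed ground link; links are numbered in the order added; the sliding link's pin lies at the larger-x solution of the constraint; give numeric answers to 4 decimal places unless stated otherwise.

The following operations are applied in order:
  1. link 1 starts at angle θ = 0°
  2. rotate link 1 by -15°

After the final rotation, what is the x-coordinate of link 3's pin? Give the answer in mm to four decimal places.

geometry: r = 21 mm, L = 229 mm, e = 14 mm; θ starts at 0°
rotate link 1 by -15°: θ ← 0° -15° = -15°
crank pin P = (r cos θ, r sin θ) = (20.284442, -5.435200)
h = r sin θ − e = -5.435200 − 14 = -19.435200
x = r cos θ + √(L² − h²) = 20.284442 + 228.173778 = 248.458220

248.4582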